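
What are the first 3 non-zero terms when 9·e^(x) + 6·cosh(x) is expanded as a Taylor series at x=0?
15·x^2/2 + 9·x + 15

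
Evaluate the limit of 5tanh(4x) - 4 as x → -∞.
Evaluate the dominant behaviour as x → -∞; each term tends to a finite value or vanishes.
Limit = -9.

Final answer: -9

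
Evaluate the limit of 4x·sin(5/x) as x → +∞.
As x → +∞: let u = 5/x → 0⁺; then 4·x·sin(5/x) = 4·5·sin(u)/u → 4·5·1 = 20.
Limit = 20.

Final answer: 20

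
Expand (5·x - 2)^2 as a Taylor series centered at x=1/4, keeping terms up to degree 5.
9/16 - 15·(x - 1/4)/2 + 25·(x - 1/4)^2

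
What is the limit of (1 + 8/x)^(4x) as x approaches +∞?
As x → +∞: write (1 + 8/x)^(4x) = ((1 + 8/x)^x)^4 → (e^8)^4 = e^32.
Limit = e^(32).

Final answer: e^(32)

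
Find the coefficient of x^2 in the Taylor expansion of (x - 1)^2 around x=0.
Expand to order 2: (x - 1)^2 = x^2 - 2·x + 1 + O(x^3).
The coefficient of x^2 is 1.

Final answer: 1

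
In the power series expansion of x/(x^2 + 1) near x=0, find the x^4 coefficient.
Expand to order 4: x/(x^2 + 1) = -x^3 + x + O(x^5).
The coefficient of x^4 is 0.

Final answer: 0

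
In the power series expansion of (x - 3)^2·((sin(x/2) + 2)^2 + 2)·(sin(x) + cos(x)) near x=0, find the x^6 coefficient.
Expand to order 6: (x - 3)^2·((sin(x/2) + 2)^2 + 2)·(sin(x) + cos(x)) = -189·x^6/320 + 1021·x^5/960 + 119·x^4/16 - 4·x^3 - 195·x^2/4 + 36·x + 54 + O(x^7).
The coefficient of x^6 is -189/320.

Final answer: -189/320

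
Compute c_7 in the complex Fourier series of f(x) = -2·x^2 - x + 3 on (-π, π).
Compute the real Fourier coefficients first: a_7 = 8/49, b_7 = -2/7.
Then c_7 = (a_7 − i·b_7)/2 = 4/49 + i/7.

Final answer: 4/49 + i/7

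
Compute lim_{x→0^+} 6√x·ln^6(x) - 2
The product is a 0·∞ indeterminate form at x → 0⁺.
Rewrite the product as 6·ln^6(x) / x^(-1/2) and apply L'Hôpital, or use the standard hierarchy x^(-1/2) ≫ |ln x|^6 as x → 0⁺.
The indeterminate product → 0, so the limit = -2.

Final answer: -2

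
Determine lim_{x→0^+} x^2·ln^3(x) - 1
The product is a 0·∞ indeterminate form at x → 0⁺.
Rewrite the product as ln^3(x) / x^(-2) and apply L'Hôpital, or use the standard hierarchy x^(-2) ≫ |ln x|^3 as x → 0⁺.
The indeterminate product → 0, so the limit = -1.

Final answer: -1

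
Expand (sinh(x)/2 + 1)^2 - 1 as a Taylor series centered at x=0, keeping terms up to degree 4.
x^4/12 + x^3/6 + x^2/4 + x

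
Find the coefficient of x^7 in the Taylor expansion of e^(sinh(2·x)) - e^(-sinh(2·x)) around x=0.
Expand to order 7: e^(sinh(2·x)) - e^(-sinh(2·x)) = 2048·x^7/315 + 32·x^5/5 + 16·x^3/3 + 4·x + O(x^8).
The coefficient of x^7 is 2048/315.

Final answer: 2048/315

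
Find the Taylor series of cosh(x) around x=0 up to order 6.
x^6/720 + x^4/24 + x^2/2 + 1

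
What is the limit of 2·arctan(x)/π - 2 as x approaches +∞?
Evaluate the dominant behaviour as x → +∞; each term tends to a finite value or vanishes.
Limit = -1.

Final answer: -1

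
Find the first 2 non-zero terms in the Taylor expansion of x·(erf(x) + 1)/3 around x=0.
2·x^2/(3·√(π)) + x/3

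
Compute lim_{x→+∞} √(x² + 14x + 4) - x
This is an ∞ − ∞ indeterminate form.
Multiply and divide by the conjugate √(x²+14x + 4) + x; the x² terms cancel, leaving (14x + 4)/(√(x²+14x + 4)+x) → 14/2 = 7.
Limit = 7.

Final answer: 7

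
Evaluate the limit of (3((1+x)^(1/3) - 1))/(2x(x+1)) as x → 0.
Both numerator and denominator → 0 as x → 0; this is a 0/0 indeterminate form.
Expand each to leading order near x = 0: numerator ~ x, denominator ~ 2·x.
The limit of the ratio is 1/2.

Final answer: 1/2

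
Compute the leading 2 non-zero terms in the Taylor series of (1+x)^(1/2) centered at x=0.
x/2 + 1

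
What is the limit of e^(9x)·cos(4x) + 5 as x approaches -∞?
Evaluate the dominant behaviour as x → -∞; each term tends to a finite value or vanishes.
Limit = 5.

Final answer: 5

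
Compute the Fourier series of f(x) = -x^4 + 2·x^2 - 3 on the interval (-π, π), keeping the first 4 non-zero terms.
(-56 + 8·π^2)·cos(x) + (5 - 2·π^2)·cos(2·x) + (-40/27 + 8·π^2/9)·cos(3·x) - π^4/5 - 3 + 2·π^2/3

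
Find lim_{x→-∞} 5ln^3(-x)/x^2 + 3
The quotient is an ∞/∞ indeterminate form as x → -∞.
Compare growth rates of the dominant terms (exponentials ≫ polynomials ≫ logarithms), or apply L'Hôpital's rule; the quotient → 0.
Adding the constant: 0 + 3 = 3. Limit = 3.

Final answer: 3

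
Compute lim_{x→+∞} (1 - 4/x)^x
As x → +∞: this is the defining limit (1 - 4/x)^x → e^(-4).
Limit = e^(-4).

Final answer: e^(-4)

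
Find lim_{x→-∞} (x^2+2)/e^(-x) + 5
The quotient is an ∞/∞ indeterminate form as x → -∞.
Compare growth rates of the dominant terms (exponentials ≫ polynomials ≫ logarithms), or apply L'Hôpital's rule; the quotient → 0.
Adding the constant: 0 + 5 = 5. Limit = 5.

Final answer: 5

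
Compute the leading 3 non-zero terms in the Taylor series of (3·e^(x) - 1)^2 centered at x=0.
15·x^2 + 12·x + 4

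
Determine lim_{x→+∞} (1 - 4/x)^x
As x → +∞: this is the defining limit (1 - 4/x)^x → e^(-4).
Limit = e^(-4).

Final answer: e^(-4)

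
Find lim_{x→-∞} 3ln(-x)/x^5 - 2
The quotient is an ∞/∞ indeterminate form as x → -∞.
Compare growth rates of the dominant terms (exponentials ≫ polynomials ≫ logarithms), or apply L'Hôpital's rule; the quotient → 0.
Adding the constant: 0 - 2 = -2. Limit = -2.

Final answer: -2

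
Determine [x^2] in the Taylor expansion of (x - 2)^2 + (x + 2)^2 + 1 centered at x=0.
Expand to order 2: (x - 2)^2 + (x + 2)^2 + 1 = 2·x^2 + 9 + O(x^3).
The coefficient of x^2 is 2.

Final answer: 2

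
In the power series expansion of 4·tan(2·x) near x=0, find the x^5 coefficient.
Expand to order 5: 4·tan(2·x) = 256·x^5/15 + 32·x^3/3 + 8·x + O(x^6).
The coefficient of x^5 is 256/15.

Final answer: 256/15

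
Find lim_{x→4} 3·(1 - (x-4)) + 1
Direct substitution at x = 4 gives 4.

Final answer: 4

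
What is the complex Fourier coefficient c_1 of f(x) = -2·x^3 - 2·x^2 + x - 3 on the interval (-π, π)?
Compute the real Fourier coefficients first: a_1 = 8, b_1 = 26 - 4·π^2.
Then c_1 = (a_1 − i·b_1)/2 = 4 - 13·i + 2·i·π^2.

Final answer: 4 - 13·i + 2·i·π^2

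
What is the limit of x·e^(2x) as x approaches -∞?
This is a 0·∞ indeterminate form at x → -∞.
Rewrite the product as x / e^(-2x) (an ∞/∞ form) and apply L'Hôpital, or use the standard hierarchy e^(2|x|) ≫ |x| as x → -∞.
The indeterminate product → 0, so the limit = 0.

Final answer: 0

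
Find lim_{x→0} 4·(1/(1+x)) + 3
Direct substitution at x = 0 gives 7.

Final answer: 7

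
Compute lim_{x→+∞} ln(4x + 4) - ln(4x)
This is an ∞ − ∞ indeterminate form.
Combine the logarithms: ln(4x+4) − ln(4x) = ln((4x+4)/(4x)) = ln(1 + 4/(4x)) → ln(1) = 0.
Limit = 0.

Final answer: 0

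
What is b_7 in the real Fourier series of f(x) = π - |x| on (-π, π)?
b_7 = (1/π) ∫_{-π}^{π} f(x)·sin(7x) dx.
Evaluate the integral (use parity and integration by parts as needed): b_7 = 0.

Final answer: 0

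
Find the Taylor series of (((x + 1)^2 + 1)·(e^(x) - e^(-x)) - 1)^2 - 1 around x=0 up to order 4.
36·x^4 + 80·x^3/3 + 8·x^2 - 8·x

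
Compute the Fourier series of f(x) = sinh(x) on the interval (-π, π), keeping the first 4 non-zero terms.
sin(x)·sinh(π)/π - 4·sin(2·x)·sinh(π)/(5·π) + 3·sin(3·x)·sinh(π)/(5·π) - 8·sin(4·x)·sinh(π)/(17·π)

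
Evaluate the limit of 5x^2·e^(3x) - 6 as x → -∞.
The product is a 0·∞ indeterminate form at x → -∞.
Rewrite the product as 5x^2 / e^(-3x) (an ∞/∞ form) and apply L'Hôpital, or use the standard hierarchy e^(3|x|) ≫ |x^2| as x → -∞.
The indeterminate product → 0, so the limit = -6.

Final answer: -6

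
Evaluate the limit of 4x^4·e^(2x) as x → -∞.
This is a 0·∞ indeterminate form at x → -∞.
Rewrite the product as 4x^4 / e^(-2x) (an ∞/∞ form) and apply L'Hôpital, or use the standard hierarchy e^(2|x|) ≫ |x^4| as x → -∞.
The indeterminate product → 0, so the limit = 0.

Final answer: 0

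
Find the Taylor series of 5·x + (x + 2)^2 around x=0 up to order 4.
x^2 + 9·x + 4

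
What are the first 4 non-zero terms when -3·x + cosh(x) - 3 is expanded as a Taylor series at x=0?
x^4/24 + x^2/2 - 3·x - 2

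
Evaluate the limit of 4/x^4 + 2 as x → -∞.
Evaluate the dominant behaviour as x → -∞; each term tends to a finite value or vanishes.
Limit = 2.

Final answer: 2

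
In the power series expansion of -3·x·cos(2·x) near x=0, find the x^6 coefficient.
Expand to order 6: -3·x·cos(2·x) = -2·x^5 + 6·x^3 - 3·x + O(x^7).
The coefficient of x^6 is 0.

Final answer: 0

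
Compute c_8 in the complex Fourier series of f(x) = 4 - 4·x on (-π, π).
Compute the real Fourier coefficients first: a_8 = 0, b_8 = 1.
Then c_8 = (a_8 − i·b_8)/2 = -i/2.

Final answer: -i/2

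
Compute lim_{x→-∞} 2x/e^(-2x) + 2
The quotient is an ∞/∞ indeterminate form as x → -∞.
Compare growth rates of the dominant terms (exponentials ≫ polynomials ≫ logarithms), or apply L'Hôpital's rule; the quotient → 0.
Adding the constant: 0 + 2 = 2. Limit = 2.

Final answer: 2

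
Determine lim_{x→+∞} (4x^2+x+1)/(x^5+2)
This is an ∞/∞ indeterminate form as x → +∞.
Divide numerator and denominator by x^5 and let the lower-order terms vanish; the numerator's degree 2 is below the denominator's degree 5, so the quotient → 0.
Limit = 0.

Final answer: 0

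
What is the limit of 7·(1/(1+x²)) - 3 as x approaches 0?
Direct substitution at x = 0 gives 4.

Final answer: 4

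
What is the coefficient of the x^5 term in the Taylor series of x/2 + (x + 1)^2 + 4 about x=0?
Expand to order 5: x/2 + (x + 1)^2 + 4 = x^2 + 5·x/2 + 5 + O(x^6).
The coefficient of x^5 is 0.

Final answer: 0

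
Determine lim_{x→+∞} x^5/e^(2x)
This is an ∞/∞ indeterminate form as x → +∞.
The exponential denominator e^(2x) dominates the polynomial numerator (e^x ≫ x^5 as x → ∞), so the quotient → 0.
Limit = 0.

Final answer: 0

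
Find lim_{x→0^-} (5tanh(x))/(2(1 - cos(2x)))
Both numerator and denominator → 0 as x → 0^-; this is a 0/0 indeterminate form.
Expand each to leading order near x = 0: numerator ~ 5·x, denominator ~ 4·x^2.
The limit of the ratio is -∞.

Final answer: -∞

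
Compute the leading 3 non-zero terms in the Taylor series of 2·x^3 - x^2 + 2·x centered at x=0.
2·x^3 - x^2 + 2·x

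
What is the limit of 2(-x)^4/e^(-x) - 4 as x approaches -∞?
The quotient is an ∞/∞ indeterminate form as x → -∞.
Compare growth rates of the dominant terms (exponentials ≫ polynomials ≫ logarithms), or apply L'Hôpital's rule; the quotient → 0.
Adding the constant: 0 - 4 = -4. Limit = -4.

Final answer: -4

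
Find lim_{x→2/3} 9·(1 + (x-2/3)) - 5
Direct substitution at x = 2/3 gives 4.

Final answer: 4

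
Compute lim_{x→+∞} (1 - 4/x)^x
As x → +∞: this is the defining limit (1 - 4/x)^x → e^(-4).
Limit = e^(-4).

Final answer: e^(-4)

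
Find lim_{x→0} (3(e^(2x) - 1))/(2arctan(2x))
Both numerator and denominator → 0 as x → 0; this is a 0/0 indeterminate form.
Expand each to leading order near x = 0: numerator ~ 6·x, denominator ~ 4·x.
The limit of the ratio is 3/2.

Final answer: 3/2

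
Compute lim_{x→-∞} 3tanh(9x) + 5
Evaluate the dominant behaviour as x → -∞; each term tends to a finite value or vanishes.
Limit = 2.

Final answer: 2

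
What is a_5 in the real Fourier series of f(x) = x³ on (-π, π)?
a_5 = (1/π) ∫_{-π}^{π} f(x)·cos(5x) dx.
Evaluate the integral (use parity and integration by parts as needed): a_5 = 0.

Final answer: 0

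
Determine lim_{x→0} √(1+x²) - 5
Direct substitution at x = 0 gives -4.

Final answer: -4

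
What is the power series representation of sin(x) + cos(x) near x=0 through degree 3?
-x^3/6 - x^2/2 + x + 1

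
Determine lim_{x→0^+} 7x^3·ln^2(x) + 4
The product is a 0·∞ indeterminate form at x → 0⁺.
Rewrite the product as 7·ln^2(x) / x^(-3) and apply L'Hôpital, or use the standard hierarchy x^(-3) ≫ |ln x|^2 as x → 0⁺.
The indeterminate product → 0, so the limit = 4.

Final answer: 4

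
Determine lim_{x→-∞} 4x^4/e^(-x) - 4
The quotient is an ∞/∞ indeterminate form as x → -∞.
Compare growth rates of the dominant terms (exponentials ≫ polynomials ≫ logarithms), or apply L'Hôpital's rule; the quotient → 0.
Adding the constant: 0 - 4 = -4. Limit = -4.

Final answer: -4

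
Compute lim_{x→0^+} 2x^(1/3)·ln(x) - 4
The product is a 0·∞ indeterminate form at x → 0⁺.
Rewrite the product as 2·ln(x) / x^(-1/3) and apply L'Hôpital, or use the standard hierarchy x^(-1/3) ≫ |ln x| as x → 0⁺.
The indeterminate product → 0, so the limit = -4.

Final answer: -4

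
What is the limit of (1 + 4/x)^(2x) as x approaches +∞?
As x → +∞: write (1 + 4/x)^(2x) = ((1 + 4/x)^x)^2 → (e^4)^2 = e^8.
Limit = e^(8).

Final answer: e^(8)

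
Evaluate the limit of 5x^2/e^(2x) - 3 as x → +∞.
The quotient is an ∞/∞ indeterminate form as x → +∞.
The exponential denominator e^(2x) dominates the polynomial numerator (e^x ≫ x^2 as x → ∞), so the quotient → 0.
Adding the constant: 0 - 3 = -3. Limit = -3.

Final answer: -3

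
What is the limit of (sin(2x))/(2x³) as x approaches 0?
Both numerator and denominator → 0 as x → 0; this is a 0/0 indeterminate form.
Expand each to leading order near x = 0: numerator ~ 2·x, denominator ~ 2·x^3.
The limit of the ratio is ∞.

Final answer: ∞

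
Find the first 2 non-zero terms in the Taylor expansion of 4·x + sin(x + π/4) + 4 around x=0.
x·(√(2)/2 + 4) + √(2)/2 + 4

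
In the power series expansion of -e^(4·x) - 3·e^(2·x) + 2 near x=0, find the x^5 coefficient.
Expand to order 5: -e^(4·x) - 3·e^(2·x) + 2 = -28·x^5/3 - 38·x^4/3 - 44·x^3/3 - 14·x^2 - 10·x - 2 + O(x^6).
The coefficient of x^5 is -28/3.

Final answer: -28/3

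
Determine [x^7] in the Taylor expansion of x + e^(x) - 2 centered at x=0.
Expand to order 7: x + e^(x) - 2 = x^7/5040 + x^6/720 + x^5/120 + x^4/24 + x^3/6 + x^2/2 + 2·x - 1 + O(x^8).
The coefficient of x^7 is 1/5040.

Final answer: 1/5040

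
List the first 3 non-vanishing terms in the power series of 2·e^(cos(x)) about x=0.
e·x^4/3 - e·x^2 + 2·e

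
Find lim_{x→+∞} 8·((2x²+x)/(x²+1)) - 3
Evaluate the dominant behaviour as x → +∞; each term tends to a finite value or vanishes.
Limit = 13.

Final answer: 13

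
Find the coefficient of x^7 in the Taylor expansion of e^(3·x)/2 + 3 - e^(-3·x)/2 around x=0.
Expand to order 7: e^(3·x)/2 + 3 - e^(-3·x)/2 = 243·x^7/560 + 81·x^5/40 + 9·x^3/2 + 3·x + 3 + O(x^8).
The coefficient of x^7 is 243/560.

Final answer: 243/560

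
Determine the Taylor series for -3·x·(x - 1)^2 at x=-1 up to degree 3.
12 - 24·(x + 1) + 15·(x + 1)^2 - 3·(x + 1)^3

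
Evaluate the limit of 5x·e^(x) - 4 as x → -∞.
The product is a 0·∞ indeterminate form at x → -∞.
Rewrite the product as 5x / e^(-x) (an ∞/∞ form) and apply L'Hôpital, or use the standard hierarchy e^(|x|) ≫ |x| as x → -∞.
The indeterminate product → 0, so the limit = -4.

Final answer: -4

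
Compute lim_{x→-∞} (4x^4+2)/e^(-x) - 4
The quotient is an ∞/∞ indeterminate form as x → -∞.
Compare growth rates of the dominant terms (exponentials ≫ polynomials ≫ logarithms), or apply L'Hôpital's rule; the quotient → 0.
Adding the constant: 0 - 4 = -4. Limit = -4.

Final answer: -4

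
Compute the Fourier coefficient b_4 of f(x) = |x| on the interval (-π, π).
b_4 = (1/π) ∫_{-π}^{π} f(x)·sin(4x) dx.
Evaluate the integral (use parity and integration by parts as needed): b_4 = 0.

Final answer: 0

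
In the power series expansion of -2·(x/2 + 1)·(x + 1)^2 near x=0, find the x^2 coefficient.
Expand to order 2: -2·(x/2 + 1)·(x + 1)^2 = -4·x^2 - 5·x - 2 + O(x^3).
The coefficient of x^2 is -4.

Final answer: -4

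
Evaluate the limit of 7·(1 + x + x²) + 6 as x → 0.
Direct substitution at x = 0 gives 13.

Final answer: 13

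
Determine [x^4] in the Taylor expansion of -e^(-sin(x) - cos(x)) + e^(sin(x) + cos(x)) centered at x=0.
Expand to order 4: -e^(-sin(x) - cos(x)) + e^(sin(x) + cos(x)) = x^4·(-5·e/24 - 5·e^(-1)/24) + x^3·(-e/2 + e^(-1)/2) - x^2·e^(-1) + x·(e^(-1) + e) - e^(-1) + e + O(x^5).
The coefficient of x^4 is -5·e/24 - 5·e^(-1)/24.

Final answer: -5·e/24 - 5·e^(-1)/24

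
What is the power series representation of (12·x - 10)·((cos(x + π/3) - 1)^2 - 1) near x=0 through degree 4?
x^4·(25/12 + 2·√(3)) + x^3·(12 - 5·√(3)/3) + x^2·(-10 + 6·√(3)) + x·(-9 - 5·√(3)) + 15/2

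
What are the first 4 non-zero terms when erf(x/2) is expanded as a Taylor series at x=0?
-x^7/(2688·√(π)) + x^5/(160·√(π)) - x^3/(12·√(π)) + x/√(π)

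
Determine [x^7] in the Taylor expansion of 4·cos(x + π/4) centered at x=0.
Expand to order 7: 4·cos(x + π/4) = √(2)·x^7/2520 - √(2)·x^6/360 - √(2)·x^5/60 + √(2)·x^4/12 + √(2)·x^3/3 - √(2)·x^2 - 2·√(2)·x + 2·√(2) + O(x^8).
The coefficient of x^7 is √(2)/2520.

Final answer: √(2)/2520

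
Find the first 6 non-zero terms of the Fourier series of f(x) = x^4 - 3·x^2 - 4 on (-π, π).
(60 - 8·π^2)·cos(x) + (-6 + 2·π^2)·cos(2·x) + (52/27 - 8·π^2/9)·cos(3·x) + (-15/16 + π^2/2)·cos(4·x) + (348/625 - 8·π^2/25)·cos(5·x) - π^2 - 4 + π^4/5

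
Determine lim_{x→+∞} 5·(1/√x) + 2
Evaluate the dominant behaviour as x → +∞; each term tends to a finite value or vanishes.
Limit = 2.

Final answer: 2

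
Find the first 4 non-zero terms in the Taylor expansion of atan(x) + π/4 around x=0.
x^5/5 - x^3/3 + x + π/4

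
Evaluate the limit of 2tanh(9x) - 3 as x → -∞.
Evaluate the dominant behaviour as x → -∞; each term tends to a finite value or vanishes.
Limit = -5.

Final answer: -5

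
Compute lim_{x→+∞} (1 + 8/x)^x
As x → +∞: this is the defining limit (1 + 8/x)^x → e^8.
Limit = e^(8).

Final answer: e^(8)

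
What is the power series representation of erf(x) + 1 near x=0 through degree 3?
-2·x^3/(3·√(π)) + 2·x/√(π) + 1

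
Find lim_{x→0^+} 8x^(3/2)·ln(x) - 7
The product is a 0·∞ indeterminate form at x → 0⁺.
Rewrite the product as 8·ln(x) / x^(-3/2) and apply L'Hôpital, or use the standard hierarchy x^(-3/2) ≫ |ln x| as x → 0⁺.
The indeterminate product → 0, so the limit = -7.

Final answer: -7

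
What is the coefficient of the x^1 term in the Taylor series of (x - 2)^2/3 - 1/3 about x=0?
Expand to order 1: (x - 2)^2/3 - 1/3 = 1 - 4·x/3 + O(x^2).
The coefficient of x^1 is -4/3.

Final answer: -4/3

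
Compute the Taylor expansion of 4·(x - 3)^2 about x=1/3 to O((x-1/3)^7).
256/9 - 64·(x - 1/3)/3 + 4·(x - 1/3)^2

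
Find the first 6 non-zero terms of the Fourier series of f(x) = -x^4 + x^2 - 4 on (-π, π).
(-52 + 8·π^2)·cos(x) + (4 - 2·π^2)·cos(2·x) + (-28/27 + 8·π^2/9)·cos(3·x) + (7/16 - π^2/2)·cos(4·x) + (-148/625 + 8·π^2/25)·cos(5·x) - π^4/5 - 4 + π^2/3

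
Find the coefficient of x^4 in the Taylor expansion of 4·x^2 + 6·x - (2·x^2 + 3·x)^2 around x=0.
Expand to order 4: 4·x^2 + 6·x - (2·x^2 + 3·x)^2 = -4·x^4 - 12·x^3 - 5·x^2 + 6·x + O(x^5).
The coefficient of x^4 is -4.

Final answer: -4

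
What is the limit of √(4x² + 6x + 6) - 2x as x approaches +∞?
As x → +∞: multiply by the conjugate to get (6x+6)/(√(4x²+6x+6)+2x); the denominator ~ 4x, so the limit is 6/4 = 3/2.
Limit = 3/2.

Final answer: 3/2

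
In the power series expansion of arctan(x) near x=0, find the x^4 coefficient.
Expand to order 4: arctan(x) = -x^3/3 + x + O(x^5).
The coefficient of x^4 is 0.

Final answer: 0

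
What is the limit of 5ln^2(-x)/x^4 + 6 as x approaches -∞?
The quotient is an ∞/∞ indeterminate form as x → -∞.
Compare growth rates of the dominant terms (exponentials ≫ polynomials ≫ logarithms), or apply L'Hôpital's rule; the quotient → 0.
Adding the constant: 0 + 6 = 6. Limit = 6.

Final answer: 6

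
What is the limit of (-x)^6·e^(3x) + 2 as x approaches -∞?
The product is a 0·∞ indeterminate form at x → -∞.
Rewrite the product as (-x)^6 / e^(-3x) (an ∞/∞ form) and apply L'Hôpital, or use the standard hierarchy e^(3|x|) ≫ |(-x)^6| as x → -∞.
The indeterminate product → 0, so the limit = 2.

Final answer: 2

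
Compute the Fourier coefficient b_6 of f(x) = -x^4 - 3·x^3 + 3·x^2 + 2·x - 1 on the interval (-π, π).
b_6 = (1/π) ∫_{-π}^{π} f(x)·sin(6x) dx.
Evaluate the integral (use parity and integration by parts as needed): b_6 = -5/6 + π^2.

Final answer: -5/6 + π^2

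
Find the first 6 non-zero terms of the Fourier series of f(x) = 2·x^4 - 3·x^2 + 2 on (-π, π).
(108 - 16·π^2)·cos(x) + (-9 + 4·π^2)·cos(2·x) + (68/27 - 16·π^2/9)·cos(3·x) + (-9/8 + π^2)·cos(4·x) + (396/625 - 16·π^2/25)·cos(5·x) - π^2 + 2 + 2·π^4/5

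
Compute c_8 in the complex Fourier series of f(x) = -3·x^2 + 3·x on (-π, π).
Compute the real Fourier coefficients first: a_8 = -3/16, b_8 = -3/4.
Then c_8 = (a_8 − i·b_8)/2 = -3/32 + 3·i/8.

Final answer: -3/32 + 3·i/8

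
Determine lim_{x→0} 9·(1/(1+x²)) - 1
Direct substitution at x = 0 gives 8.

Final answer: 8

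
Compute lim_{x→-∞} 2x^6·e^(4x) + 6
The product is a 0·∞ indeterminate form at x → -∞.
Rewrite the product as 2x^6 / e^(-4x) (an ∞/∞ form) and apply L'Hôpital, or use the standard hierarchy e^(4|x|) ≫ |x^6| as x → -∞.
The indeterminate product → 0, so the limit = 6.

Final answer: 6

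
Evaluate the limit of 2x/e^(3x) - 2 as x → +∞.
The quotient is an ∞/∞ indeterminate form as x → +∞.
The exponential denominator e^(3x) dominates the polynomial numerator (e^x ≫ x as x → ∞), so the quotient → 0.
Adding the constant: 0 - 2 = -2. Limit = -2.

Final answer: -2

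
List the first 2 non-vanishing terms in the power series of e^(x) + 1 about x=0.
x + 2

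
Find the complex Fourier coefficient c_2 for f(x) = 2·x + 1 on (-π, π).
Compute the real Fourier coefficients first: a_2 = 0, b_2 = -2.
Then c_2 = (a_2 − i·b_2)/2 = i.

Final answer: i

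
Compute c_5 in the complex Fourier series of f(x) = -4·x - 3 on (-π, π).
Compute the real Fourier coefficients first: a_5 = 0, b_5 = -8/5.
Then c_5 = (a_5 − i·b_5)/2 = 4·i/5.

Final answer: 4·i/5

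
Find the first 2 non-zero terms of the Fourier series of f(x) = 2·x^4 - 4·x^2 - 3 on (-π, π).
(112 - 16·π^2)·cos(x) - 4·π^2/3 - 3 + 2·π^4/5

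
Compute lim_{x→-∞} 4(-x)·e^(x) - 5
The product is a 0·∞ indeterminate form at x → -∞.
Rewrite the product as 4(-x) / e^(-x) (an ∞/∞ form) and apply L'Hôpital, or use the standard hierarchy e^(|x|) ≫ |(-x)| as x → -∞.
The indeterminate product → 0, so the limit = -5.

Final answer: -5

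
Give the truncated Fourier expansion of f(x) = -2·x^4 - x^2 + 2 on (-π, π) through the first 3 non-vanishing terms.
(-92 + 16·π^2)·cos(x) + (5 - 4·π^2)·cos(2·x) - 2·π^4/5 - π^2/3 + 2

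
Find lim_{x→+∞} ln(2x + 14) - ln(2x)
This is an ∞ − ∞ indeterminate form.
Combine the logarithms: ln(2x+14) − ln(2x) = ln((2x+14)/(2x)) = ln(1 + 14/(2x)) → ln(1) = 0.
Limit = 0.

Final answer: 0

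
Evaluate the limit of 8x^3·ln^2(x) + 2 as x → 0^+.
The product is a 0·∞ indeterminate form at x → 0⁺.
Rewrite the product as 8·ln^2(x) / x^(-3) and apply L'Hôpital, or use the standard hierarchy x^(-3) ≫ |ln x|^2 as x → 0⁺.
The indeterminate product → 0, so the limit = 2.

Final answer: 2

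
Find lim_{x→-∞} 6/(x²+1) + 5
Evaluate the dominant behaviour as x → -∞; each term tends to a finite value or vanishes.
Limit = 5.

Final answer: 5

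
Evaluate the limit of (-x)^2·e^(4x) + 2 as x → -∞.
The product is a 0·∞ indeterminate form at x → -∞.
Rewrite the product as (-x)^2 / e^(-4x) (an ∞/∞ form) and apply L'Hôpital, or use the standard hierarchy e^(4|x|) ≫ |(-x)^2| as x → -∞.
The indeterminate product → 0, so the limit = 2.

Final answer: 2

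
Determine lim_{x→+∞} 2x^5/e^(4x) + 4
The quotient is an ∞/∞ indeterminate form as x → +∞.
The exponential denominator e^(4x) dominates the polynomial numerator (e^x ≫ x^5 as x → ∞), so the quotient → 0.
Adding the constant: 0 + 4 = 4. Limit = 4.

Final answer: 4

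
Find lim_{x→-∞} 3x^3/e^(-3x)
This is an ∞/∞ indeterminate form as x → -∞.
Compare growth rates of the dominant terms (exponentials ≫ polynomials ≫ logarithms), or apply L'Hôpital's rule; the quotient → 0.
Limit = 0.

Final answer: 0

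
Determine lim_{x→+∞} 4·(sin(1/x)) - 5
Evaluate the dominant behaviour as x → +∞; each term tends to a finite value or vanishes.
Limit = -5.

Final answer: -5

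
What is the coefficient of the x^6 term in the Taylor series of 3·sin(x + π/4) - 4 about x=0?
Expand to order 6: 3·sin(x + π/4) - 4 = -√(2)·x^6/480 + √(2)·x^5/80 + √(2)·x^4/16 - √(2)·x^3/4 - 3·√(2)·x^2/4 + 3·√(2)·x/2 - 4 + 3·√(2)/2 + O(x^7).
The coefficient of x^6 is -√(2)/480.

Final answer: -√(2)/480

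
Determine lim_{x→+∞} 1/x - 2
Evaluate the dominant behaviour as x → +∞; each term tends to a finite value or vanishes.
Limit = -2.

Final answer: -2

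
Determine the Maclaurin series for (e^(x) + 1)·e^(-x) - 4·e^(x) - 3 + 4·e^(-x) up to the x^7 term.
-x^7/560 + x^6/720 - 3·x^5/40 + x^4/24 - 3·x^3/2 + x^2/2 - 9·x - 1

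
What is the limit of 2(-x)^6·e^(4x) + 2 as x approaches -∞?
The product is a 0·∞ indeterminate form at x → -∞.
Rewrite the product as 2(-x)^6 / e^(-4x) (an ∞/∞ form) and apply L'Hôpital, or use the standard hierarchy e^(4|x|) ≫ |(-x)^6| as x → -∞.
The indeterminate product → 0, so the limit = 2.

Final answer: 2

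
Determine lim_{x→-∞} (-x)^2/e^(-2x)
This is an ∞/∞ indeterminate form as x → -∞.
Compare growth rates of the dominant terms (exponentials ≫ polynomials ≫ logarithms), or apply L'Hôpital's rule; the quotient → 0.
Limit = 0.

Final answer: 0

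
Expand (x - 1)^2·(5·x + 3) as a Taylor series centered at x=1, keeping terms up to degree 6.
8·(x - 1)^2 + 5·(x - 1)^3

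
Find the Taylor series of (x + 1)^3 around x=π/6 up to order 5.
π^3/216 + π^2/12 + 1 + π/2 + (π^2/12 + 3 + π)·(x - π/6) + (π/2 + 3)·(x - π/6)^2 + (x - π/6)^3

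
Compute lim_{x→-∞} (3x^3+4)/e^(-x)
This is an ∞/∞ indeterminate form as x → -∞.
Compare growth rates of the dominant terms (exponentials ≫ polynomials ≫ logarithms), or apply L'Hôpital's rule; the quotient → 0.
Limit = 0.

Final answer: 0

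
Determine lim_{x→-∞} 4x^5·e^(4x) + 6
The product is a 0·∞ indeterminate form at x → -∞.
Rewrite the product as 4x^5 / e^(-4x) (an ∞/∞ form) and apply L'Hôpital, or use the standard hierarchy e^(4|x|) ≫ |x^5| as x → -∞.
The indeterminate product → 0, so the limit = 6.

Final answer: 6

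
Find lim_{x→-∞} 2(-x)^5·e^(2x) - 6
The product is a 0·∞ indeterminate form at x → -∞.
Rewrite the product as 2(-x)^5 / e^(-2x) (an ∞/∞ form) and apply L'Hôpital, or use the standard hierarchy e^(2|x|) ≫ |(-x)^5| as x → -∞.
The indeterminate product → 0, so the limit = -6.

Final answer: -6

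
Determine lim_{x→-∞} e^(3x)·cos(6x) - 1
Evaluate the dominant behaviour as x → -∞; each term tends to a finite value or vanishes.
Limit = -1.

Final answer: -1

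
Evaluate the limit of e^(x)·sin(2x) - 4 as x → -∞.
Evaluate the dominant behaviour as x → -∞; each term tends to a finite value or vanishes.
Limit = -4.

Final answer: -4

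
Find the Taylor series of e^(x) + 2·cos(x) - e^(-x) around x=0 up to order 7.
x^7/2520 - x^6/360 + x^5/60 + x^4/12 + x^3/3 - x^2 + 2·x + 2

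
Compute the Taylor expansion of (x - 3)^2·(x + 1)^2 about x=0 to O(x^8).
x^4 - 4·x^3 - 2·x^2 + 12·x + 9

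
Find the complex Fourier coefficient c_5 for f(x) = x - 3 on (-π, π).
Compute the real Fourier coefficients first: a_5 = 0, b_5 = 2/5.
Then c_5 = (a_5 − i·b_5)/2 = -i/5.

Final answer: -i/5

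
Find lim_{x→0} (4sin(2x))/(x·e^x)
Both numerator and denominator → 0 as x → 0; this is a 0/0 indeterminate form.
Expand each to leading order near x = 0: numerator ~ 8·x, denominator ~ x.
The limit of the ratio is 8.

Final answer: 8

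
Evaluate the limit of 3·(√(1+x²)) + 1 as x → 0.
Direct substitution at x = 0 gives 4.

Final answer: 4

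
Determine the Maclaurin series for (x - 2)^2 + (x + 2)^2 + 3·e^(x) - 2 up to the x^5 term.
x^5/40 + x^4/8 + x^3/2 + 7·x^2/2 + 3·x + 9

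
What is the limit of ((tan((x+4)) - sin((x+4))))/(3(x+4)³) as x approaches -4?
Both numerator and denominator → 0 as x → -4; this is a 0/0 indeterminate form.
Expand each to leading order near x = -4: numerator ~ (x + 4)^3/2, denominator ~ 3·(x + 4)^3.
The limit of the ratio is 1/6.

Final answer: 1/6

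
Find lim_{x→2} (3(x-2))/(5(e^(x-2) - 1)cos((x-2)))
Both numerator and denominator → 0 as x → 2; this is a 0/0 indeterminate form.
Expand each to leading order near x = 2: numerator ~ 3·(x - 2), denominator ~ 5·(x - 2).
The limit of the ratio is 3/5.

Final answer: 3/5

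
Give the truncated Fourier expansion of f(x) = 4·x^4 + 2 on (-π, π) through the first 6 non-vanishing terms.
(192 - 32·π^2)·cos(x) + (-12 + 8·π^2)·cos(2·x) + (64/27 - 32·π^2/9)·cos(3·x) + (-3/4 + 2·π^2)·cos(4·x) + (192/625 - 32·π^2/25)·cos(5·x) + 2 + 4·π^4/5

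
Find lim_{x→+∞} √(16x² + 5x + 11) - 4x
As x → +∞: multiply by the conjugate to get (5x+11)/(√(16x²+5x+11)+4x); the denominator ~ 8x, so the limit is 5/8.
Limit = 5/8.

Final answer: 5/8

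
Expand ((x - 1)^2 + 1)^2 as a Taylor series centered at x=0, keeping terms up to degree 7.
x^4 - 4·x^3 + 8·x^2 - 8·x + 4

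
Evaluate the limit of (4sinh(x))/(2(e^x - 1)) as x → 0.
Both numerator and denominator → 0 as x → 0; this is a 0/0 indeterminate form.
Expand each to leading order near x = 0: numerator ~ 4·x, denominator ~ 2·x.
The limit of the ratio is 2.

Final answer: 2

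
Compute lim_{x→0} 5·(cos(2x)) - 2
Direct substitution at x = 0 gives 3.

Final answer: 3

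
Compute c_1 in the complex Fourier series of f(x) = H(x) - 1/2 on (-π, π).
Compute the real Fourier coefficients first: a_1 = 0, b_1 = 2/π.
Then c_1 = (a_1 − i·b_1)/2 = -i/π.

Final answer: -i/π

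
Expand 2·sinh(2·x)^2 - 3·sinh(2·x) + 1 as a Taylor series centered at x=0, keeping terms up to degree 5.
-4·x^5/5 + 32·x^4/3 - 4·x^3 + 8·x^2 - 6·x + 1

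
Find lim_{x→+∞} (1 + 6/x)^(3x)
As x → +∞: write (1 + 6/x)^(3x) = ((1 + 6/x)^x)^3 → (e^6)^3 = e^18.
Limit = e^(18).

Final answer: e^(18)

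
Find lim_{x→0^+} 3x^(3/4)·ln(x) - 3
The product is a 0·∞ indeterminate form at x → 0⁺.
Rewrite the product as 3·ln(x) / x^(-3/4) and apply L'Hôpital, or use the standard hierarchy x^(-3/4) ≫ |ln x| as x → 0⁺.
The indeterminate product → 0, so the limit = -3.

Final answer: -3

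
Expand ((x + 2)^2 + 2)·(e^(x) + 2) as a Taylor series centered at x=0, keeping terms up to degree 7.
19·x^7/1260 + x^6/12 + 23·x^5/60 + 17·x^4/12 + 4·x^3 + 10·x^2 + 18·x + 18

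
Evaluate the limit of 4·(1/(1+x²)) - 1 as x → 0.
Direct substitution at x = 0 gives 3.

Final answer: 3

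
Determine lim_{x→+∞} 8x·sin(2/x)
As x → +∞: let u = 2/x → 0⁺; then 8·x·sin(2/x) = 8·2·sin(u)/u → 8·2·1 = 16.
Limit = 16.

Final answer: 16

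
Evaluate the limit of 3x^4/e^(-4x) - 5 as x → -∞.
The quotient is an ∞/∞ indeterminate form as x → -∞.
Compare growth rates of the dominant terms (exponentials ≫ polynomials ≫ logarithms), or apply L'Hôpital's rule; the quotient → 0.
Adding the constant: 0 - 5 = -5. Limit = -5.

Final answer: -5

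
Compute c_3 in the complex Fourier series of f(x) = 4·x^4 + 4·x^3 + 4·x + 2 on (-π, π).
Compute the real Fourier coefficients first: a_3 = 64/27 - 32·π^2/9, b_3 = 8/9 + 8·π^2/3.
Then c_3 = (a_3 − i·b_3)/2 = -16·π^2/9 + 32/27 - 4·i·π^2/3 - 4·i/9.

Final answer: -16·π^2/9 + 32/27 - 4·i·π^2/3 - 4·i/9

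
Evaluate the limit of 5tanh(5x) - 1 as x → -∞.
Evaluate the dominant behaviour as x → -∞; each term tends to a finite value or vanishes.
Limit = -6.

Final answer: -6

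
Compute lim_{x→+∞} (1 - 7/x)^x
As x → +∞: this is the defining limit (1 - 7/x)^x → e^(-7).
Limit = e^(-7).

Final answer: e^(-7)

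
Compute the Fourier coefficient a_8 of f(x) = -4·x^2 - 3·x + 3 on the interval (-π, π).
a_8 = (1/π) ∫_{-π}^{π} f(x)·cos(8x) dx.
Evaluate the integral (use parity and integration by parts as needed): a_8 = -1/4.

Final answer: -1/4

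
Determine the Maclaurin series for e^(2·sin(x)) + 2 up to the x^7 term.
-19·x^7/360 - 4·x^6/15 - 23·x^5/60 + x^3 + 2·x^2 + 2·x + 3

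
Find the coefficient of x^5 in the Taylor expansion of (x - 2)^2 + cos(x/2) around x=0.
Expand to order 5: (x - 2)^2 + cos(x/2) = x^4/384 + 7·x^2/8 - 4·x + 5 + O(x^6).
The coefficient of x^5 is 0.

Final answer: 0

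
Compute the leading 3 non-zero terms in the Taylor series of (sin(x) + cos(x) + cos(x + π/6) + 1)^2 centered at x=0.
x^2·(√(3)/2 + 2)^2·(-1/(√(3)/2 + 2) - √(3)/(2·(√(3)/2 + 2)) + 1/(4·(√(3)/2 + 2)^2)) + x·(√(3)/2 + 2) + (√(3)/2 + 2)^2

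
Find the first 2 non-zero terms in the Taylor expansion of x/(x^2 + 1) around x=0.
-x^3 + x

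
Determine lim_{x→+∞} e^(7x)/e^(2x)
This is an ∞/∞ indeterminate form as x → +∞.
Rewrite e^(7x)/e^(2x) = e^((7−2)x) = e^(5x); the exponent coefficient is 5 > 0 so e^(5x) → ∞.
Limit = ∞.

Final answer: ∞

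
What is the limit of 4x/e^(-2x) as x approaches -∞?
This is an ∞/∞ indeterminate form as x → -∞.
Compare growth rates of the dominant terms (exponentials ≫ polynomials ≫ logarithms), or apply L'Hôpital's rule; the quotient → 0.
Limit = 0.

Final answer: 0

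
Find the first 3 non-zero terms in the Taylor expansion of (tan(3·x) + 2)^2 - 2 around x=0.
9·x^2 + 12·x + 2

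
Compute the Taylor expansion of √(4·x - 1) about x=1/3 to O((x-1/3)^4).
√(3)/3 + 2·√(3)·(x - 1/3) - 6·√(3)·(x - 1/3)^2 + 36·√(3)·(x - 1/3)^3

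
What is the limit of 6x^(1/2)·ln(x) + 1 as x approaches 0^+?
The product is a 0·∞ indeterminate form at x → 0⁺.
Rewrite the product as 6·ln(x) / x^(-1/2) and apply L'Hôpital, or use the standard hierarchy x^(-1/2) ≫ |ln x| as x → 0⁺.
The indeterminate product → 0, so the limit = 1.

Final answer: 1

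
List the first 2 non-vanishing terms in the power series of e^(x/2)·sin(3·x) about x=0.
3·x^2/2 + 3·x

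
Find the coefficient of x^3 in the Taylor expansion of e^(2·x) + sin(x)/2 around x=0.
Expand to order 3: e^(2·x) + sin(x)/2 = 5·x^3/4 + 2·x^2 + 5·x/2 + 1 + O(x^4).
The coefficient of x^3 is 5/4.

Final answer: 5/4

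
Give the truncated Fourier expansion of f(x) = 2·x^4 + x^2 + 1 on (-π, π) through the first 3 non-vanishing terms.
(92 - 16·π^2)·cos(x) + (-5 + 4·π^2)·cos(2·x) + 1 + π^2/3 + 2·π^4/5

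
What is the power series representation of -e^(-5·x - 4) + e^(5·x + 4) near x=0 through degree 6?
x^6·(-3125·e^(-4)/144 + 3125·e^(4)/144) + x^5·(625·e^(-4)/24 + 625·e^(4)/24) + x^4·(-625·e^(-4)/24 + 625·e^(4)/24) + x^3·(125·e^(-4)/6 + 125·e^(4)/6) + x^2·(-25·e^(-4)/2 + 25·e^(4)/2) + x·(5·e^(-4) + 5·e^(4)) - e^(-4) + e^(4)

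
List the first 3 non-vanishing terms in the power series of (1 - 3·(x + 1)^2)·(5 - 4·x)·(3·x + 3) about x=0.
-39·x^2 - 96·x - 30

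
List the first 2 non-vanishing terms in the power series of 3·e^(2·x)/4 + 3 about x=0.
3·x/2 + 15/4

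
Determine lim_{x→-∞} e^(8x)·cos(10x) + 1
Evaluate the dominant behaviour as x → -∞; each term tends to a finite value or vanishes.
Limit = 1.

Final answer: 1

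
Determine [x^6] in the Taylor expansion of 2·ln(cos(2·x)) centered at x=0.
Expand to order 6: 2·ln(cos(2·x)) = -128·x^6/45 - 8·x^4/3 - 4·x^2 + O(x^7).
The coefficient of x^6 is -128/45.

Final answer: -128/45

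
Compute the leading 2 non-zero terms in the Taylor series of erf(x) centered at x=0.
-2·x^3/(3·√(π)) + 2·x/√(π)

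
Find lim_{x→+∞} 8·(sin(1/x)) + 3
Evaluate the dominant behaviour as x → +∞; each term tends to a finite value or vanishes.
Limit = 3.

Final answer: 3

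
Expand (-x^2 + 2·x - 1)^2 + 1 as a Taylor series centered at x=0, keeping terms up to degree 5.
x^4 - 4·x^3 + 6·x^2 - 4·x + 2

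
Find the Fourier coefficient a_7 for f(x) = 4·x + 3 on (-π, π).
a_7 = (1/π) ∫_{-π}^{π} f(x)·cos(7x) dx.
Evaluate the integral (use parity and integration by parts as needed): a_7 = 0.

Final answer: 0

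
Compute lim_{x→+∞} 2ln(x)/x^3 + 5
The quotient is an ∞/∞ indeterminate form as x → +∞.
The polynomial denominator x^3 dominates the logarithmic numerator (any positive power of x ≫ ln(x) as x → ∞), so the quotient → 0.
Adding the constant: 0 + 5 = 5. Limit = 5.

Final answer: 5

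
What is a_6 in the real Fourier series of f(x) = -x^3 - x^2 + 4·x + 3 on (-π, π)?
a_6 = (1/π) ∫_{-π}^{π} f(x)·cos(6x) dx.
Evaluate the integral (use parity and integration by parts as needed): a_6 = -1/9.

Final answer: -1/9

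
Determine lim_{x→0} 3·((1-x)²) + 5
Direct substitution at x = 0 gives 8.

Final answer: 8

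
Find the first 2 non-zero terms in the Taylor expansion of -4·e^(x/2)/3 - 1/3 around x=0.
-2·x/3 - 5/3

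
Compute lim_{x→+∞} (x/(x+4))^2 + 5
As x → +∞: x/(x+4) = 1/(1 + 4/x) → 1, and the 2nd power of a limit-1 base also → 1; with the additive constant, 1 + 5 = 6.
Limit = 6.

Final answer: 6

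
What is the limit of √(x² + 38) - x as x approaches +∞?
This is an ∞ − ∞ indeterminate form.
Multiply and divide by the conjugate √(x²+38) + x; the x² terms cancel, leaving 38/(√(x²+38)+x) → 0.
Limit = 0.

Final answer: 0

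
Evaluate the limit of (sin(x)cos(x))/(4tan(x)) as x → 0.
Both numerator and denominator → 0 as x → 0; this is a 0/0 indeterminate form.
Expand each to leading order near x = 0: numerator ~ x, denominator ~ 4·x.
The limit of the ratio is 1/4.

Final answer: 1/4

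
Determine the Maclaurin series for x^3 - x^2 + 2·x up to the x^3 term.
x^3 - x^2 + 2·x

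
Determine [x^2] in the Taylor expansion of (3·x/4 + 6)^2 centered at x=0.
Expand to order 2: (3·x/4 + 6)^2 = 9·x^2/16 + 9·x + 36 + O(x^3).
The coefficient of x^2 is 9/16.

Final answer: 9/16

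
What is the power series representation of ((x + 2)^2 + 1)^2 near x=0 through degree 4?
x^4 + 8·x^3 + 26·x^2 + 40·x + 25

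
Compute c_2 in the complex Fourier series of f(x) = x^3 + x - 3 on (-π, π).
Compute the real Fourier coefficients first: a_2 = 0, b_2 = 1/2 - π^2.
Then c_2 = (a_2 − i·b_2)/2 = -i/4 + i·π^2/2.

Final answer: -i/4 + i·π^2/2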